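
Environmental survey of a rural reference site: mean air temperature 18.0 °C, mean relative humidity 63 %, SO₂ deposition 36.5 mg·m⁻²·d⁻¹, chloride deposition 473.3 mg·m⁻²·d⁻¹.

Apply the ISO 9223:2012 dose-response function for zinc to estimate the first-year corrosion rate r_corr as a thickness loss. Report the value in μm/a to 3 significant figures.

r_corr = 5.12 μm/a

zinc: temperature factor f = -0.071·(8.0) = -0.5680
  SO₂ term: 0.0129·36.5^0.44·exp(0.046·63-0.5680) = 0.6455
  Sd branch = 0.0175·Sd^0.57·e^(0.008·RH+0.085·T) = 4.479 μm/a
  r_corr = 0.6455 + 4.479 = 5.125 μm/a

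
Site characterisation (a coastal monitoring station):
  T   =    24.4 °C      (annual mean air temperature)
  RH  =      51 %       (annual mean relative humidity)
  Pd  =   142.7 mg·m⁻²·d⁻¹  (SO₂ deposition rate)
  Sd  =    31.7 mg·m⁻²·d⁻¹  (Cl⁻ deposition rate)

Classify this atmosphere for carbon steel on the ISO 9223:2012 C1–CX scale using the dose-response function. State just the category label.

carbon steel: T>10 °C ⇒ hinge -0.054·(24.4−10) = -0.7776
  Pd branch = 1.77·Pd^0.52·e^(0.02·RH+f) = 29.75 μm/a
  Sd branch = 0.102·Sd^0.62·e^(0.033·RH+0.04·T) = 12.42 μm/a
  sum: 29.75 + 12.42 → r_corr = 42.17 μm/a
Category bounds: 25…50 μm/a bracket r_corr ⇒ C3

C3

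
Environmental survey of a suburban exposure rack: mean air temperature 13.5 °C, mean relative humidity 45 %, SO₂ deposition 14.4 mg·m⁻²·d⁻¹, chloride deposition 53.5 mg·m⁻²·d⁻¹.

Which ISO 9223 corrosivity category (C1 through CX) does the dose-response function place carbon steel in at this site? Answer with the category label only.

C2

carbon steel: f(T) = -0.054·(T−10) [T>10 °C] = -0.1890
  sulphur-dioxide contribution → 14.42 μm/a
  chloride contribution → 9.112 μm/a
  total first-year rate 23.54 μm/a
Category bounds: 1.3…25 μm/a bracket r_corr ⇒ C2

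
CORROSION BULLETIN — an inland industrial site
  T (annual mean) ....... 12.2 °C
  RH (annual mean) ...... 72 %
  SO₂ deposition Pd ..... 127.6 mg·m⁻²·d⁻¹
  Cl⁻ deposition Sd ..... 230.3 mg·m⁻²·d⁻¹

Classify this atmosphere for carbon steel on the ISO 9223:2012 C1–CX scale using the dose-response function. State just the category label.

C5

carbon steel: temperature factor f = -0.054·(2.2) = -0.1188
  SO₂ term: 1.77·127.6^0.52·exp(0.02·72-0.1188) = 82.57
  Sd branch = 0.102·Sd^0.62·e^(0.033·RH+0.04·T) = 52.12 μm/a
  sum: 82.57 + 52.12 → r_corr = 134.7 μm/a
ISO 9223 Table 2 (carbon steel): 80 < 135 ≤ 200 μm/a ⇒ C5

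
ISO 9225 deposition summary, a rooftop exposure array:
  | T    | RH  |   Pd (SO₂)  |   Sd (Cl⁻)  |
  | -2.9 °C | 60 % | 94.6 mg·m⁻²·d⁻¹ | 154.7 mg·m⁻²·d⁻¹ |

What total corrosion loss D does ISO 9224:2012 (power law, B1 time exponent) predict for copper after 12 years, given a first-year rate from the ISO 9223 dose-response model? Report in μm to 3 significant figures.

D(12) = 2.19 μm

copper: temperature factor f = +0.126·(-12.9) = -1.6254
  SO₂ term: 0.0053·94.6^0.26·exp(0.059·60-1.6254) = 0.1174
  Sd branch = 0.01025·Sd^0.27·e^(0.036·RH+0.049·T) = 0.3008 μm/a
  r_corr = 0.1174 + 0.3008 = 0.4181 μm/a
ISO 9224: D(t) = r_corr · t^b with b = 0.667 (copper, B1)
  D(12) = 0.4181 × 12^0.667 = 0.4181 × 5.246 = 2.193 μm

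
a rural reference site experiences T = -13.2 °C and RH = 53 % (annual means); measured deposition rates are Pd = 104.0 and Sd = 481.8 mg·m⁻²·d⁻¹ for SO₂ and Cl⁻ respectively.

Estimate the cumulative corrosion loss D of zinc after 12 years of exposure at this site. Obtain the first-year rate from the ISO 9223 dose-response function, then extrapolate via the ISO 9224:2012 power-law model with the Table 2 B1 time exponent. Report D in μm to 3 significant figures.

D(12) = 5.78 μm

zinc: temperature factor f = +0.038·(-23.2) = -0.8816
  SO₂ term: 0.0129·104.0^0.44·exp(0.046·53-0.8816) = 0.4721
  Cl⁻ term: 0.0175·481.8^0.57·exp(0.008·53+0.085·-13.2) = 0.2945
  sum: 0.4721 + 0.2945 → r_corr = 0.7666 μm/a
ISO 9224: D(t) = r_corr · t^b with b = 0.813 (zinc, B1)
  D(12) = 0.7666 × 12^0.813 = 0.7666 × 7.54 = 5.78 μm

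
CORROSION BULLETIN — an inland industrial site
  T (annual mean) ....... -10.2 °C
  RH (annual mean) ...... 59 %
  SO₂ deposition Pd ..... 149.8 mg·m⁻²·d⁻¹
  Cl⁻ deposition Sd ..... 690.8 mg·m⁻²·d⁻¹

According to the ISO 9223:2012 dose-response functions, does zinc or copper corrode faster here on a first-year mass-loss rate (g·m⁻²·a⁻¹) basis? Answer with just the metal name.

zinc

zinc: T≤10 °C ⇒ hinge +0.038·(-10.2−10) = -0.7676
  Pd branch = 0.0129·Pd^0.44·e^(0.046·RH+f) = 0.8187 μm/a
  Cl⁻ term: 0.0175·690.8^0.57·exp(0.008·59+0.085·-10.2) = 0.4897
  sum: 0.8187 + 0.4897 → r_corr = 1.308 μm/a
  mass loss = 1.308 μm/a × 7.14 g/cm³ = 9.342 g·m⁻²·a⁻¹
copper: T≤10 °C ⇒ hinge +0.126·(-10.2−10) = -2.5452
  SO₂ term: 0.0053·149.8^0.26·exp(0.059·59-2.5452) = 0.0497
  Sd branch = 0.01025·Sd^0.27·e^(0.036·RH+0.049·T) = 0.3039 μm/a
  r_corr = 0.0497 + 0.3039 = 0.3536 μm/a
  mass loss = 0.3536 μm/a × 8.96 g/cm³ = 3.168 g·m⁻²·a⁻¹
Ordering by g·m⁻²·a⁻¹: zinc (9.34) > copper (3.17)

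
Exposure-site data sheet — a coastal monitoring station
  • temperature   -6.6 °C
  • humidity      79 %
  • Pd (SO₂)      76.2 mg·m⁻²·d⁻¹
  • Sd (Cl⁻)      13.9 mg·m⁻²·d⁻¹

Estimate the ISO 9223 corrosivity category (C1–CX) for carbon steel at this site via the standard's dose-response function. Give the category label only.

C2

carbon steel: f(T) = +0.150·(T−10) [T≤10 °C] = -2.4900
  Pd branch = 1.77·Pd^0.52·e^(0.02·RH+f) = 6.782 μm/a
  Cl⁻ term: 0.102·13.9^0.62·exp(0.033·79+0.04·-6.6) = 5.43
  sum: 6.782 + 5.43 → r_corr = 12.21 μm/a
Category bounds: 1.3…25 μm/a bracket r_corr ⇒ C2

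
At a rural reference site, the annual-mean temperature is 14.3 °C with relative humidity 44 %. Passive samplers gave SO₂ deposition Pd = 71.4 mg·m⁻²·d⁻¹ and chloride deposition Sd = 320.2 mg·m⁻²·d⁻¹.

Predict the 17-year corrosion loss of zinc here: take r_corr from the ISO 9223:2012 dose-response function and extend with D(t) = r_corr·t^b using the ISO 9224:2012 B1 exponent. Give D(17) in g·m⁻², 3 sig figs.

D(17) = 194 g·m⁻²

zinc: temperature factor f = -0.071·(4.3) = -0.3053
  SO₂ term: 0.0129·71.4^0.44·exp(0.046·44-0.3053) = 0.4706
  Sd branch = 0.0175·Sd^0.57·e^(0.008·RH+0.085·T) = 2.248 μm/a
  sum: 0.4706 + 2.248 → r_corr = 2.719 μm/a
ISO 9224: D(t) = r_corr · t^b with b = 0.813 (zinc, B1)
  D(17) = 2.719 × 17^0.813 = 2.719 × 10.01 = 27.21 μm
  Mass loss = 27.21 μm × 7.14 g/cm³ = 194.3 g·m⁻²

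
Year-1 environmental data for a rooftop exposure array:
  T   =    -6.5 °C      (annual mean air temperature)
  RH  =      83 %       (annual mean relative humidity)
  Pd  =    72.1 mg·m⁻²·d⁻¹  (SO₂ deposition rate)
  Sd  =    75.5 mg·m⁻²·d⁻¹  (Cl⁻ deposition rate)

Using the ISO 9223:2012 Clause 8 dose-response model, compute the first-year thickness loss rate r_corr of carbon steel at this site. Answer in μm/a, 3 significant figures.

carbon steel: f(T) = +0.150·(T−10) [T≤10 °C] = -2.4750
  Pd branch = 1.77·Pd^0.52·e^(0.02·RH+f) = 7.247 μm/a
  Sd branch = 0.102·Sd^0.62·e^(0.033·RH+0.04·T) = 17.76 μm/a
  sum: 7.247 + 17.76 → r_corr = 25.01 μm/a

r_corr = 25.0 μm/a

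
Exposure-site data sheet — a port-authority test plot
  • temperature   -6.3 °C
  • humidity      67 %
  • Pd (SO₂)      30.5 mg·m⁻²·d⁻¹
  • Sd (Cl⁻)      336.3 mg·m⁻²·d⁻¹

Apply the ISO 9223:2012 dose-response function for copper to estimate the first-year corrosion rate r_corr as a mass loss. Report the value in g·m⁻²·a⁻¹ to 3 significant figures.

copper: f(T) = +0.126·(T−10) [T≤10 °C] = -2.0538
  SO₂ term: 0.0053·30.5^0.26·exp(0.059·67-2.0538) = 0.0861
  Sd branch = 0.01025·Sd^0.27·e^(0.036·RH+0.049·T) = 0.404 μm/a
  sum: 0.0861 + 0.404 → r_corr = 0.4901 μm/a
Convert to mass loss: 0.4901 μm/a × 8.96 g/cm³ = 4.391 g·m⁻²·a⁻¹

r_corr = 4.39 g·m⁻²·a⁻¹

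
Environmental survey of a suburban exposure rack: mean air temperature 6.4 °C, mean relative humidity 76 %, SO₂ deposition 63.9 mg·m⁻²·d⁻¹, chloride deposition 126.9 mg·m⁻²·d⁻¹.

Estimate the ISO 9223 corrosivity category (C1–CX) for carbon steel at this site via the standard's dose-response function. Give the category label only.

carbon steel: temperature factor f = +0.150·(-3.6) = -0.5400
  SO₂ term: 1.77·63.9^0.52·exp(0.02·76-0.5400) = 40.97
  Cl⁻ term: 0.102·126.9^0.62·exp(0.033·76+0.04·6.4) = 32.59
  r_corr = 40.97 + 32.59 = 73.56 μm/a
Category bounds: 50…80 μm/a bracket r_corr ⇒ C4

C4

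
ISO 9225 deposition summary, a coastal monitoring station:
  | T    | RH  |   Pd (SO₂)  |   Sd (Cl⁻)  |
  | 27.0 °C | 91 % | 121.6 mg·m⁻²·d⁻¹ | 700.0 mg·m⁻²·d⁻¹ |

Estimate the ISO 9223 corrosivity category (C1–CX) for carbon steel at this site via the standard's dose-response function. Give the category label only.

carbon steel: T>10 °C ⇒ hinge -0.054·(27.0−10) = -0.9180
  SO₂ term: 1.77·121.6^0.52·exp(0.02·91-0.9180) = 52.95
  Sd branch = 0.102·Sd^0.62·e^(0.033·RH+0.04·T) = 351.4 μm/a
  r_corr = 52.95 + 351.4 = 404.3 μm/a
ISO 9223 Table 2 (carbon steel): 200 < 404 ≤ 700 μm/a ⇒ CX

CX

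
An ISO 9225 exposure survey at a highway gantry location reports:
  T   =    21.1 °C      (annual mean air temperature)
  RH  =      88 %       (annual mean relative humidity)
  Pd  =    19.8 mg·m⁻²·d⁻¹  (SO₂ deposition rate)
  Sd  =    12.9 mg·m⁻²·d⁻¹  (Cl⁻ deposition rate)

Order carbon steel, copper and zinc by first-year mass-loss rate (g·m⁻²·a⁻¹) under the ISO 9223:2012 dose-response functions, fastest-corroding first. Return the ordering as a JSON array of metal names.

carbon steel: T>10 °C ⇒ hinge -0.054·(21.1−10) = -0.5994
  sulphur-dioxide contribution → 26.69 μm/a
  chloride contribution → 21.13 μm/a
  total first-year rate 47.82 μm/a
  mass loss = 47.82 μm/a × 7.85 g/cm³ = 375.4 g·m⁻²·a⁻¹
copper: temperature factor f = -0.080·(11.1) = -0.8880
  sulphur-dioxide contribution → 0.8523 μm/a
  chloride contribution → 1.366 μm/a
  total first-year rate 2.218 μm/a
  mass loss = 2.218 μm/a × 8.96 g/cm³ = 19.88 g·m⁻²·a⁻¹
zinc: f(T) = -0.071·(T−10) [T>10 °C] = -0.7881
  sulphur-dioxide contribution → 1.25 μm/a
  chloride contribution → 0.9135 μm/a
  ⇒ r_corr(zinc) = 2.163 μm/a
  mass loss = 2.163 μm/a × 7.14 g/cm³ = 15.45 g·m⁻²·a⁻¹
Ordering by g·m⁻²·a⁻¹: carbon steel (375) > copper (19.9) > zinc (15.4)

["carbon steel", "copper", "zinc"]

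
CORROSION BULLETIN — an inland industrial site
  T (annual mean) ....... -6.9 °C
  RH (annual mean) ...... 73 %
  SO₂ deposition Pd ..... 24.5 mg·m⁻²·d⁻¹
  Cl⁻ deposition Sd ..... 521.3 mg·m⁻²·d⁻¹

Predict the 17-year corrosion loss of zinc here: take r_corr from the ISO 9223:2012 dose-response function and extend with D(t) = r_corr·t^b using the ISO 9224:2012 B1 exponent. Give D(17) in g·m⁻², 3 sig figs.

zinc: T≤10 °C ⇒ hinge +0.038·(-6.9−10) = -0.6422
  sulphur-dioxide contribution → 0.7967 μm/a
  chloride contribution → 0.6176 μm/a
  ⇒ r_corr(zinc) = 1.414 μm/a
ISO 9224: D(t) = r_corr · t^b with b = 0.813 (zinc, B1)
  D(17) = 1.414 × 17^0.813 = 1.414 × 10.01 = 14.15 μm
  Mass loss = 14.15 μm × 7.14 g/cm³ = 101.1 g·m⁻²

D(17) = 101 g·m⁻²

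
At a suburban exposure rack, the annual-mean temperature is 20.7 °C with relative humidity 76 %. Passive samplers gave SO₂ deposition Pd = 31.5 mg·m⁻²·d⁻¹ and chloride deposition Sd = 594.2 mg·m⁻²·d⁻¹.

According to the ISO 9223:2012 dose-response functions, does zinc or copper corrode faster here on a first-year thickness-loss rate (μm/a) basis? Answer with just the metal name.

zinc: f(T) = -0.071·(T−10) [T>10 °C] = -0.7597
  SO₂ term: 0.0129·31.5^0.44·exp(0.046·76-0.7597) = 0.9083
  Cl⁻ term: 0.0175·594.2^0.57·exp(0.008·76+0.085·20.7) = 7.118
  r_corr = 0.9083 + 7.118 = 8.026 μm/a
copper: f(T) = -0.080·(T−10) [T>10 °C] = -0.8560
  SO₂ term: 0.0053·31.5^0.26·exp(0.059·76-0.8560) = 0.4892
  Cl⁻ term: 0.01025·594.2^0.27·exp(0.036·76+0.049·20.7) = 2.446
  r_corr = 0.4892 + 2.446 = 2.935 μm/a
Ordering by μm/a: zinc (8.03) > copper (2.93)

zinc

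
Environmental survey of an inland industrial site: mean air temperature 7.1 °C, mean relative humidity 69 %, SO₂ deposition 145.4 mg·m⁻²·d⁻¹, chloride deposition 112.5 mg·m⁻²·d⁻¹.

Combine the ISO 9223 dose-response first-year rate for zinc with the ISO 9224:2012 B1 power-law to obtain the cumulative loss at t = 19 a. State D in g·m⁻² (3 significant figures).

D(19) = 257 g·m⁻²

zinc: temperature factor f = +0.038·(-2.9) = -0.1102
  sulphur-dioxide contribution → 2.47 μm/a
  chloride contribution → 0.8204 μm/a
  total first-year rate 3.29 μm/a
ISO 9224: D(t) = r_corr · t^b with b = 0.813 (zinc, B1)
  D(19) = 3.29 × 19^0.813 = 3.29 × 10.96 = 36.05 μm
  Mass loss = 36.05 μm × 7.14 g/cm³ = 257.4 g·m⁻²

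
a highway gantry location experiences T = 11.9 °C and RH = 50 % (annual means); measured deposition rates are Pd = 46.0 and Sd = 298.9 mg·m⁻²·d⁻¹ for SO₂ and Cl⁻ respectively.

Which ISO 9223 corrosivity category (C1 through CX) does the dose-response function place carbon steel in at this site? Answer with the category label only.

carbon steel: temperature factor f = -0.054·(1.9) = -0.1026
  Pd branch = 1.77·Pd^0.52·e^(0.02·RH+f) = 31.79 μm/a
  Cl⁻ term: 0.102·298.9^0.62·exp(0.033·50+0.04·11.9) = 29.29
  sum: 31.79 + 29.29 → r_corr = 61.08 μm/a
61.1 μm/a falls in (50, 80] for carbon steel → category C4

C4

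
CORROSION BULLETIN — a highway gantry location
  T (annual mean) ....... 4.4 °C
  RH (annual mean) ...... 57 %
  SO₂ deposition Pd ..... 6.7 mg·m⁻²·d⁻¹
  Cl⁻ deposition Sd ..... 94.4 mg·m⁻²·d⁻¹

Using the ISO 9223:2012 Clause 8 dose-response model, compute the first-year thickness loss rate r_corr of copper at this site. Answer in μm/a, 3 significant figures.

r_corr = 0.462 μm/a

copper: T≤10 °C ⇒ hinge +0.126·(4.4−10) = -0.7056
  Pd branch = 0.0053·Pd^0.26·e^(0.059·RH+f) = 0.1239 μm/a
  Sd branch = 0.01025·Sd^0.27·e^(0.036·RH+0.049·T) = 0.3379 μm/a
  sum: 0.1239 + 0.3379 → r_corr = 0.4618 μm/a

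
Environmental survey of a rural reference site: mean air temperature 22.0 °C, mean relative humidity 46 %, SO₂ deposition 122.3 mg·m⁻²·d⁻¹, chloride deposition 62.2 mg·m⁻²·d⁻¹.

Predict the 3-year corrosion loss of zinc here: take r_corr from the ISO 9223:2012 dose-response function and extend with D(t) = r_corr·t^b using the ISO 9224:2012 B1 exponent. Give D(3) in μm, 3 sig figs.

zinc: T>10 °C ⇒ hinge -0.071·(22.0−10) = -0.8520
  Pd branch = 0.0129·Pd^0.44·e^(0.046·RH+f) = 0.3784 μm/a
  Sd branch = 0.0175·Sd^0.57·e^(0.008·RH+0.085·T) = 1.728 μm/a
  sum: 0.3784 + 1.728 → r_corr = 2.106 μm/a
Power-law: D(3) = r_corr · 3^0.813
  D(3) = 2.106 × 3^0.813 = 2.106 × 2.443 = 5.145 μm

D(3) = 5.14 μm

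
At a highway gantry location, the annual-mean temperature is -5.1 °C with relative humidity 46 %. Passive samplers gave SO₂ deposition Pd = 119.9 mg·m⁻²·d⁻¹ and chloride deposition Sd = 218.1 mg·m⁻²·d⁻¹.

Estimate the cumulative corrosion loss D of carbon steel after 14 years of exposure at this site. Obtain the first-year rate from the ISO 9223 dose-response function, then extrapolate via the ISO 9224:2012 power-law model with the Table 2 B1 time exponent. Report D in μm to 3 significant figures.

D(14) = 64.6 μm

carbon steel: T≤10 °C ⇒ hinge +0.150·(-5.1−10) = -2.2650
  SO₂ term: 1.77·119.9^0.52·exp(0.02·46-2.2650) = 5.557
  Sd branch = 0.102·Sd^0.62·e^(0.033·RH+0.04·T) = 10.7 μm/a
  r_corr = 5.557 + 10.7 = 16.25 μm/a
ISO 9224: D(t) = r_corr · t^b with b = 0.523 (carbon steel, B1)
  D(14) = 16.25 × 14^0.523 = 16.25 × 3.976 = 64.62 μm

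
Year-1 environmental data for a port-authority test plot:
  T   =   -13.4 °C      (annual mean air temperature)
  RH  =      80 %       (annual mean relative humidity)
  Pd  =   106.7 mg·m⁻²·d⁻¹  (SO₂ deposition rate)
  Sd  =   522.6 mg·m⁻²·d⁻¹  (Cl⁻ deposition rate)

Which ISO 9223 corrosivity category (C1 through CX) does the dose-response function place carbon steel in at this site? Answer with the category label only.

carbon steel: temperature factor f = +0.150·(-23.4) = -3.5100
  Pd branch = 1.77·Pd^0.52·e^(0.02·RH+f) = 2.972 μm/a
  Cl⁻ term: 0.102·522.6^0.62·exp(0.033·80+0.04·-13.4) = 40.52
  sum: 2.972 + 40.52 → r_corr = 43.49 μm/a
Category bounds: 25…50 μm/a bracket r_corr ⇒ C3

C3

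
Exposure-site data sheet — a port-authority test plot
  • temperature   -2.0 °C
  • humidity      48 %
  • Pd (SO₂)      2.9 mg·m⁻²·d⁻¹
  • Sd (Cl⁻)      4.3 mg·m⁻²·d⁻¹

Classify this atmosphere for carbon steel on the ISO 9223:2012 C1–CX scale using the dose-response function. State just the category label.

C2

carbon steel: T≤10 °C ⇒ hinge +0.150·(-2.0−10) = -1.8000
  sulphur-dioxide contribution → 1.329 μm/a
  chloride contribution → 1.134 μm/a
  total first-year rate 2.463 μm/a
ISO 9223 Table 2 (carbon steel): 1.3 < 2.46 ≤ 25 μm/a ⇒ C2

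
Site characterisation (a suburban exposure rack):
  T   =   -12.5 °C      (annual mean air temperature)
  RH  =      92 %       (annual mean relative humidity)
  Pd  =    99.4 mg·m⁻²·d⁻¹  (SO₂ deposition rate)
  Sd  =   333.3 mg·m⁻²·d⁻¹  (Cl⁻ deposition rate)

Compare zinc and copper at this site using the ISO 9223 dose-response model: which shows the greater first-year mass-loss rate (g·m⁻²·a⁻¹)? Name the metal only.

zinc

zinc: temperature factor f = +0.038·(-22.5) = -0.8550
  SO₂ term: 0.0129·99.4^0.44·exp(0.046·92-0.8550) = 2.858
  Sd branch = 0.0175·Sd^0.57·e^(0.008·RH+0.085·T) = 0.3461 μm/a
  sum: 2.858 + 0.3461 → r_corr = 3.204 μm/a
  mass loss = 3.204 μm/a × 7.14 g/cm³ = 22.88 g·m⁻²·a⁻¹
copper: T≤10 °C ⇒ hinge +0.126·(-12.5−10) = -2.8350
  Pd branch = 0.0053·Pd^0.26·e^(0.059·RH+f) = 0.2343 μm/a
  Sd branch = 0.01025·Sd^0.27·e^(0.036·RH+0.049·T) = 0.7316 μm/a
  sum: 0.2343 + 0.7316 → r_corr = 0.9659 μm/a
  mass loss = 0.9659 μm/a × 8.96 g/cm³ = 8.654 g·m⁻²·a⁻¹
Ordering by g·m⁻²·a⁻¹: zinc (22.9) > copper (8.65)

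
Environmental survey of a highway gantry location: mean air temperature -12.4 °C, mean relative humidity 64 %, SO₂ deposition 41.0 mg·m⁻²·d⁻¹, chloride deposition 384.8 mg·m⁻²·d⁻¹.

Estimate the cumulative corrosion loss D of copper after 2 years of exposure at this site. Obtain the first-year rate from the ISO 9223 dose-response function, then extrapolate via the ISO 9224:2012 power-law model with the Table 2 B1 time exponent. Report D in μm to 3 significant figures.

copper: temperature factor f = +0.126·(-22.4) = -2.8224
  sulphur-dioxide contribution → 0.03612 μm/a
  chloride contribution → 0.2789 μm/a
  ⇒ r_corr(copper) = 0.315 μm/a
Power-law: D(2) = r_corr · 2^0.667
  D(2) = 0.315 × 2^0.667 = 0.315 × 1.588 = 0.5002 μm

D(2) = 0.500 μm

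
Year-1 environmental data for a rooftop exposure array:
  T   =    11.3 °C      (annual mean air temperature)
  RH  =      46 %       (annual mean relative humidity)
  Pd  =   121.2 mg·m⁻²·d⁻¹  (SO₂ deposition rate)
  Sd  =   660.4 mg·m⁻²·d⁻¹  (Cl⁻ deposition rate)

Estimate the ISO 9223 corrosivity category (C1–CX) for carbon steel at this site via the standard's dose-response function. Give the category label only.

C5

carbon steel: f(T) = -0.054·(T−10) [T>10 °C] = -0.0702
  Pd branch = 1.77·Pd^0.52·e^(0.02·RH+f) = 50.17 μm/a
  Cl⁻ term: 0.102·660.4^0.62·exp(0.033·46+0.04·11.3) = 40.97
  sum: 50.17 + 40.97 → r_corr = 91.14 μm/a
ISO 9223 Table 2 (carbon steel): 80 < 91.1 ≤ 200 μm/a ⇒ C5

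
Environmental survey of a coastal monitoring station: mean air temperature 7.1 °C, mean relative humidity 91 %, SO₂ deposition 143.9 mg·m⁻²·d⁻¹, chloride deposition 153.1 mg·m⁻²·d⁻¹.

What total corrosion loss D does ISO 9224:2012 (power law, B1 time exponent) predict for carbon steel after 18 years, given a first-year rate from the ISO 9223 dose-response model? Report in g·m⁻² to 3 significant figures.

D(18) = 5.53e+03 g·m⁻²

carbon steel: T≤10 °C ⇒ hinge +0.150·(7.1−10) = -0.4350
  SO₂ term: 1.77·143.9^0.52·exp(0.02·91-0.4350) = 93.68
  Cl⁻ term: 0.102·153.1^0.62·exp(0.033·91+0.04·7.1) = 61.77
  sum: 93.68 + 61.77 → r_corr = 155.5 μm/a
Power-law: D(18) = r_corr · 18^0.523
  D(18) = 155.5 × 18^0.523 = 155.5 × 4.534 = 704.9 μm
  Mass loss = 704.9 μm × 7.85 g/cm³ = 5533 g·m⁻²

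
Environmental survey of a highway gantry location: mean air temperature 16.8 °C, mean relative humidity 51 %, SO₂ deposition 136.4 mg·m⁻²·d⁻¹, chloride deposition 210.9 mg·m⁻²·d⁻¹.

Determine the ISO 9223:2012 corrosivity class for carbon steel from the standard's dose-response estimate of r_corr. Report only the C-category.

carbon steel: temperature factor f = -0.054·(6.8) = -0.3672
  sulphur-dioxide contribution → 43.81 μm/a
  chloride contribution → 29.67 μm/a
  total first-year rate 73.48 μm/a
73.5 μm/a falls in (50, 80] for carbon steel → category C4

C4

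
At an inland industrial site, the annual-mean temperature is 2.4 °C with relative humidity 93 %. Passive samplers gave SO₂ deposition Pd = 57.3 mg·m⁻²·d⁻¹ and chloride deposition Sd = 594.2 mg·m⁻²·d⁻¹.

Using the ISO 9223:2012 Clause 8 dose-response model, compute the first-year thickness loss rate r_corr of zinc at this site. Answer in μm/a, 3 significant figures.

r_corr = 5.86 μm/a

zinc: T≤10 °C ⇒ hinge +0.038·(2.4−10) = -0.2888
  SO₂ term: 0.0129·57.3^0.44·exp(0.046·93-0.2888) = 4.137
  Cl⁻ term: 0.0175·594.2^0.57·exp(0.008·93+0.085·2.4) = 1.721
  r_corr = 4.137 + 1.721 = 5.858 μm/a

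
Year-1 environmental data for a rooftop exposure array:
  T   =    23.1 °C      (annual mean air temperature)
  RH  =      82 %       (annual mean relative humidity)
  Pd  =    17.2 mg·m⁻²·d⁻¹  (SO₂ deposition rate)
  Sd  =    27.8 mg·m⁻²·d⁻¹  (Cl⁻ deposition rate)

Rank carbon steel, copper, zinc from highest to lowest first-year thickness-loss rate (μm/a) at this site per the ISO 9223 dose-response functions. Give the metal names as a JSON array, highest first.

carbon steel: T>10 °C ⇒ hinge -0.054·(23.1−10) = -0.7074
  sulphur-dioxide contribution → 19.75 μm/a
  chloride contribution → 30.23 μm/a
  total first-year rate 49.97 μm/a
copper: f(T) = -0.080·(T−10) [T>10 °C] = -1.0480
  sulphur-dioxide contribution → 0.4915 μm/a
  chloride contribution → 1.494 μm/a
  ⇒ r_corr(copper) = 1.985 μm/a
zinc: T>10 °C ⇒ hinge -0.071·(23.1−10) = -0.9301
  sulphur-dioxide contribution → 0.7735 μm/a
  chloride contribution → 1.599 μm/a
  total first-year rate 2.372 μm/a
Ordering by μm/a: carbon steel (50) > zinc (2.37) > copper (1.99)

["carbon steel", "zinc", "copper"]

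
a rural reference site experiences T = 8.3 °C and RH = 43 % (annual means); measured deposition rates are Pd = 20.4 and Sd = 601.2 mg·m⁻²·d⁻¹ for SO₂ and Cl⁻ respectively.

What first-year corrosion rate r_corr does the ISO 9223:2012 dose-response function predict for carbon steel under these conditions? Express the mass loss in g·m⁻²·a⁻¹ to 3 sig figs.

carbon steel: T≤10 °C ⇒ hinge +0.150·(8.3−10) = -0.2550
  SO₂ term: 1.77·20.4^0.52·exp(0.02·43-0.2550) = 15.55
  Sd branch = 0.102·Sd^0.62·e^(0.033·RH+0.04·T) = 31.05 μm/a
  sum: 15.55 + 31.05 → r_corr = 46.6 μm/a
Convert to mass loss: 46.6 μm/a × 7.85 g/cm³ = 365.8 g·m⁻²·a⁻¹

r_corr = 366 g·m⁻²·a⁻¹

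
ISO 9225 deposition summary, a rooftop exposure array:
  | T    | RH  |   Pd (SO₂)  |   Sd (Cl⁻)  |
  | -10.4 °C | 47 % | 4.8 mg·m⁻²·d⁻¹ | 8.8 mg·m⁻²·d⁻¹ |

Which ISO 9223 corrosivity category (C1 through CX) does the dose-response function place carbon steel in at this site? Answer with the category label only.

carbon steel: T≤10 °C ⇒ hinge +0.150·(-10.4−10) = -3.0600
  sulphur-dioxide contribution → 0.4803 μm/a
  chloride contribution → 1.222 μm/a
  total first-year rate 1.702 μm/a
ISO 9223 Table 2 (carbon steel): 1.3 < 1.7 ≤ 25 μm/a ⇒ C2

C2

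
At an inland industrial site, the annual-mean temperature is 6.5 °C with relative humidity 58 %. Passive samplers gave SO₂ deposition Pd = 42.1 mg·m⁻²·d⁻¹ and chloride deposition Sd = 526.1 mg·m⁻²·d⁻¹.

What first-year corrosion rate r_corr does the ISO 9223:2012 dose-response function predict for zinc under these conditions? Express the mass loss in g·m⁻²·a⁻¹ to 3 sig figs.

r_corr = 18.3 g·m⁻²·a⁻¹

zinc: temperature factor f = +0.038·(-3.5) = -0.1330
  SO₂ term: 0.0129·42.1^0.44·exp(0.046·58-0.1330) = 0.8437
  Sd branch = 0.0175·Sd^0.57·e^(0.008·RH+0.085·T) = 1.72 μm/a
  r_corr = 0.8437 + 1.72 = 2.564 μm/a
Convert to mass loss: 2.564 μm/a × 7.14 g/cm³ = 18.3 g·m⁻²·a⁻¹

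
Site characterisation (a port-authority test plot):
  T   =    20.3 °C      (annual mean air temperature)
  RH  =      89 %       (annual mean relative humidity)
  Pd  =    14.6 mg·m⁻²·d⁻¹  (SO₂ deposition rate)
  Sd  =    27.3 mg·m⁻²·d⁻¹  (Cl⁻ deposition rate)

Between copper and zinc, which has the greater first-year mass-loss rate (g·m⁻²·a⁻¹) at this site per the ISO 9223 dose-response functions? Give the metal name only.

copper

copper: T>10 °C ⇒ hinge -0.080·(20.3−10) = -0.8240
  SO₂ term: 0.0053·14.6^0.26·exp(0.059·89-0.8240) = 0.8905
  Cl⁻ term: 0.01025·27.3^0.27·exp(0.036·89+0.049·20.3) = 1.667
  sum: 0.8905 + 1.667 → r_corr = 2.558 μm/a
  mass loss = 2.558 μm/a × 8.96 g/cm³ = 22.92 g·m⁻²·a⁻¹
zinc: T>10 °C ⇒ hinge -0.071·(20.3−10) = -0.7313
  SO₂ term: 0.0129·14.6^0.44·exp(0.046·89-0.7313) = 1.211
  Sd branch = 0.0175·Sd^0.57·e^(0.008·RH+0.085·T) = 1.319 μm/a
  sum: 1.211 + 1.319 → r_corr = 2.53 μm/a
  mass loss = 2.53 μm/a × 7.14 g/cm³ = 18.07 g·m⁻²·a⁻¹
Ordering by g·m⁻²·a⁻¹: copper (22.9) > zinc (18.1)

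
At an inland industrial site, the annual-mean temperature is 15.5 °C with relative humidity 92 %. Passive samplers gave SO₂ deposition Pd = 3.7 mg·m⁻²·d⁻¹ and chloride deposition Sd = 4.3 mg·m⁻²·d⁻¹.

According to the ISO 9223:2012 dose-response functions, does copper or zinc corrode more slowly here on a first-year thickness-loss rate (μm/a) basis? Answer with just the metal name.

copper: temperature factor f = -0.080·(5.5) = -0.4400
  sulphur-dioxide contribution → 1.092 μm/a
  chloride contribution → 0.8912 μm/a
  total first-year rate 1.983 μm/a
zinc: temperature factor f = -0.071·(5.5) = -0.3905
  sulphur-dioxide contribution → 1.069 μm/a
  chloride contribution → 0.3133 μm/a
  ⇒ r_corr(zinc) = 1.382 μm/a
Ordering by μm/a: copper (1.98) > zinc (1.38)

zinc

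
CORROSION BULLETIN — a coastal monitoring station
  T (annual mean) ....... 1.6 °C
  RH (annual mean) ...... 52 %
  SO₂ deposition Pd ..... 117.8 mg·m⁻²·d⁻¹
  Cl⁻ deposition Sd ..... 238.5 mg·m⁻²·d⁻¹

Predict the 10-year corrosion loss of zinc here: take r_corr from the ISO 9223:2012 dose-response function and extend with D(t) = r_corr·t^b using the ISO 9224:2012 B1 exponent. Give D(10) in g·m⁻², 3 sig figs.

zinc: T≤10 °C ⇒ hinge +0.038·(1.6−10) = -0.3192
  sulphur-dioxide contribution → 0.8358 μm/a
  chloride contribution → 0.6886 μm/a
  ⇒ r_corr(zinc) = 1.524 μm/a
Power-law: D(10) = r_corr · 10^0.813
  D(10) = 1.524 × 10^0.813 = 1.524 × 6.501 = 9.91 μm
  Mass loss = 9.91 μm × 7.14 g/cm³ = 70.76 g·m⁻²

D(10) = 70.8 g·m⁻²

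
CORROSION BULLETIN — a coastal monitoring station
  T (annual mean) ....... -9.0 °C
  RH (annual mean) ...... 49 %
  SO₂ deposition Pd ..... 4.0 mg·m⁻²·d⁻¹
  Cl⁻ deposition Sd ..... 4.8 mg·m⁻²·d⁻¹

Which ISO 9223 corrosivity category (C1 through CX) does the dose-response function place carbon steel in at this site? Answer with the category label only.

carbon steel: temperature factor f = +0.150·(-19.0) = -2.8500
  Pd branch = 1.77·Pd^0.52·e^(0.02·RH+f) = 0.5609 μm/a
  Sd branch = 0.102·Sd^0.62·e^(0.033·RH+0.04·T) = 0.9482 μm/a
  sum: 0.5609 + 0.9482 → r_corr = 1.509 μm/a
Category bounds: 1.3…25 μm/a bracket r_corr ⇒ C2

C2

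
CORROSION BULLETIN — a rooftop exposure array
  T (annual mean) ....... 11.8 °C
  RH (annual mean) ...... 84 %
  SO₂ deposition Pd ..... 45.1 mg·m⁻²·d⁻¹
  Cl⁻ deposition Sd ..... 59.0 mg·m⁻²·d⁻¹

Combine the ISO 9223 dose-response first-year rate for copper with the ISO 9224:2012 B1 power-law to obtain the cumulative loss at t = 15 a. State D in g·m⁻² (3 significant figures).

D(15) = 157 g·m⁻²

copper: temperature factor f = -0.080·(1.8) = -0.1440
  Pd branch = 0.0053·Pd^0.26·e^(0.059·RH+f) = 1.755 μm/a
  Sd branch = 0.01025·Sd^0.27·e^(0.036·RH+0.049·T) = 1.13 μm/a
  r_corr = 1.755 + 1.13 = 2.885 μm/a
Long-term exponent b (ISO 9224 Table 2, B1) = 0.667
  D(15) = 2.885 × 15^0.667 = 2.885 × 6.088 = 17.56 μm
  Mass loss = 17.56 μm × 8.96 g/cm³ = 157.4 g·m⁻²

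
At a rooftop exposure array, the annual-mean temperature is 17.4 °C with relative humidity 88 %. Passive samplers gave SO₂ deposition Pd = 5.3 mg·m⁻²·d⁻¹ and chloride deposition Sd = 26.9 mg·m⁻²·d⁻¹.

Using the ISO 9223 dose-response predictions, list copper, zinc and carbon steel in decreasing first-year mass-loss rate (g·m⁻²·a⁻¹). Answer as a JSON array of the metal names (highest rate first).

copper: temperature factor f = -0.080·(7.4) = -0.5920
  sulphur-dioxide contribution → 0.8135 μm/a
  chloride contribution → 1.39 μm/a
  total first-year rate 2.203 μm/a
  mass loss = 2.203 μm/a × 8.96 g/cm³ = 19.74 g·m⁻²·a⁻¹
zinc: temperature factor f = -0.071·(7.4) = -0.5254
  sulphur-dioxide contribution → 0.9102 μm/a
  chloride contribution → 1.014 μm/a
  total first-year rate 1.924 μm/a
  mass loss = 1.924 μm/a × 7.14 g/cm³ = 13.74 g·m⁻²·a⁻¹
carbon steel: T>10 °C ⇒ hinge -0.054·(17.4−10) = -0.3996
  sulphur-dioxide contribution → 16.42 μm/a
  chloride contribution → 28.74 μm/a
  total first-year rate 45.16 μm/a
  mass loss = 45.16 μm/a × 7.85 g/cm³ = 354.5 g·m⁻²·a⁻¹
Ordering by g·m⁻²·a⁻¹: carbon steel (355) > copper (19.7) > zinc (13.7)

["carbon steel", "copper", "zinc"]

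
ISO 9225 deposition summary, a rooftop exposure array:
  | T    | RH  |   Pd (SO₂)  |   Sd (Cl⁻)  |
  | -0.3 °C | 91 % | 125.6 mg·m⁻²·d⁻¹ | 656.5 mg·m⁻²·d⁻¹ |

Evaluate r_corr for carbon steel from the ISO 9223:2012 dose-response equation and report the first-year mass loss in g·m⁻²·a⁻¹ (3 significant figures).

carbon steel: T≤10 °C ⇒ hinge +0.150·(-0.3−10) = -1.5450
  sulphur-dioxide contribution → 28.77 μm/a
  chloride contribution → 113.3 μm/a
  ⇒ r_corr(carbon steel) = 142.1 μm/a
Convert to mass loss: 142.1 μm/a × 7.85 g/cm³ = 1115 g·m⁻²·a⁻¹

r_corr = 1.12e+03 g·m⁻²·a⁻¹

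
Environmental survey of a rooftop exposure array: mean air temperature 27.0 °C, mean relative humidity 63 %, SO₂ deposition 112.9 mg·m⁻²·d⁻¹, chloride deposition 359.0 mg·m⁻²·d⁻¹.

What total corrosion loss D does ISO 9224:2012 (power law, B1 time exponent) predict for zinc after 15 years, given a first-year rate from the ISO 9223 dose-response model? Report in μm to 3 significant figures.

zinc: temperature factor f = -0.071·(17.0) = -1.2070
  SO₂ term: 0.0129·112.9^0.44·exp(0.046·63-1.2070) = 0.56
  Sd branch = 0.0175·Sd^0.57·e^(0.008·RH+0.085·T) = 8.223 μm/a
  sum: 0.56 + 8.223 → r_corr = 8.783 μm/a
ISO 9224: D(t) = r_corr · t^b with b = 0.813 (zinc, B1)
  D(15) = 8.783 × 15^0.813 = 8.783 × 9.04 = 79.4 μm

D(15) = 79.4 μm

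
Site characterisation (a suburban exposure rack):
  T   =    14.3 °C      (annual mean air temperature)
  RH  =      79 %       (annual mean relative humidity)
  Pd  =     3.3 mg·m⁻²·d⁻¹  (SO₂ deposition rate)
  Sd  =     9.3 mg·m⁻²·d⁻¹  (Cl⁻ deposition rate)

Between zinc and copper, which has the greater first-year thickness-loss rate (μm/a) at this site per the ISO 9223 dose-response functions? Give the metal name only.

copper

zinc: f(T) = -0.071·(T−10) [T>10 °C] = -0.3053
  Pd branch = 0.0129·Pd^0.44·e^(0.046·RH+f) = 0.6087 μm/a
  Sd branch = 0.0175·Sd^0.57·e^(0.008·RH+0.085·T) = 0.3958 μm/a
  sum: 0.6087 + 0.3958 → r_corr = 1.004 μm/a
copper: temperature factor f = -0.080·(4.3) = -0.3440
  SO₂ term: 0.0053·3.3^0.26·exp(0.059·79-0.3440) = 0.5419
  Cl⁻ term: 0.01025·9.3^0.27·exp(0.036·79+0.049·14.3) = 0.6481
  r_corr = 0.5419 + 0.6481 = 1.19 μm/a
Ordering by μm/a: copper (1.19) > zinc (1)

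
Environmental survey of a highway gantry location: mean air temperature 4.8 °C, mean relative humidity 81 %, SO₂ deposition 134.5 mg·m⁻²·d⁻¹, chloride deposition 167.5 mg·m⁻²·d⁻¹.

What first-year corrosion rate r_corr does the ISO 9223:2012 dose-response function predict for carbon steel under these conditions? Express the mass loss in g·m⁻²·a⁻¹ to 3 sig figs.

carbon steel: f(T) = +0.150·(T−10) [T≤10 °C] = -0.7800
  SO₂ term: 1.77·134.5^0.52·exp(0.02·81-0.7800) = 52.45
  Sd branch = 0.102·Sd^0.62·e^(0.033·RH+0.04·T) = 42.83 μm/a
  sum: 52.45 + 42.83 → r_corr = 95.28 μm/a
Convert to mass loss: 95.28 μm/a × 7.85 g/cm³ = 747.9 g·m⁻²·a⁻¹

r_corr = 748 g·m⁻²·a⁻¹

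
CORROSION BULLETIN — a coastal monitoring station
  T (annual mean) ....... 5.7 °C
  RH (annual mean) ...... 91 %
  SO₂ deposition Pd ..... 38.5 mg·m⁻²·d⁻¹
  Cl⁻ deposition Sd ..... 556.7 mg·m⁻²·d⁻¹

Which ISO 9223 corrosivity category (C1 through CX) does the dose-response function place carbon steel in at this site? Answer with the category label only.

carbon steel: T≤10 °C ⇒ hinge +0.150·(5.7−10) = -0.6450
  Pd branch = 1.77·Pd^0.52·e^(0.02·RH+f) = 38.26 μm/a
  Cl⁻ term: 0.102·556.7^0.62·exp(0.033·91+0.04·5.7) = 130
  sum: 38.26 + 130 → r_corr = 168.3 μm/a
Category bounds: 80…200 μm/a bracket r_corr ⇒ C5

C5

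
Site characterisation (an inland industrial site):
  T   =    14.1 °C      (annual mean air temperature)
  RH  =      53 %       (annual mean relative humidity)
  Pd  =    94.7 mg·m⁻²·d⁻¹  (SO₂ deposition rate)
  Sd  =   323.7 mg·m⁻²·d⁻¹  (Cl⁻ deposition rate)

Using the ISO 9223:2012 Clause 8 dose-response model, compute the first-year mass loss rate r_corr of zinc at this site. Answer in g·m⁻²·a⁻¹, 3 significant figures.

r_corr = 22.9 g·m⁻²·a⁻¹

zinc: f(T) = -0.071·(T−10) [T>10 °C] = -0.2911
  sulphur-dioxide contribution → 0.8177 μm/a
  chloride contribution → 2.39 μm/a
  ⇒ r_corr(zinc) = 3.208 μm/a
Convert to mass loss: 3.208 μm/a × 7.14 g/cm³ = 22.91 g·m⁻²·a⁻¹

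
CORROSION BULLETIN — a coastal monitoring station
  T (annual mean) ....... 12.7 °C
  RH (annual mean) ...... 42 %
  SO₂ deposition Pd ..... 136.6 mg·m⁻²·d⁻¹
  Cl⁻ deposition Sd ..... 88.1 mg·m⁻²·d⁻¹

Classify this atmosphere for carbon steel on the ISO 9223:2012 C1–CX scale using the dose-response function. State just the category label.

C4

carbon steel: T>10 °C ⇒ hinge -0.054·(12.7−10) = -0.1458
  sulphur-dioxide contribution → 45.7 μm/a
  chloride contribution → 10.89 μm/a
  total first-year rate 56.59 μm/a
Category bounds: 50…80 μm/a bracket r_corr ⇒ C4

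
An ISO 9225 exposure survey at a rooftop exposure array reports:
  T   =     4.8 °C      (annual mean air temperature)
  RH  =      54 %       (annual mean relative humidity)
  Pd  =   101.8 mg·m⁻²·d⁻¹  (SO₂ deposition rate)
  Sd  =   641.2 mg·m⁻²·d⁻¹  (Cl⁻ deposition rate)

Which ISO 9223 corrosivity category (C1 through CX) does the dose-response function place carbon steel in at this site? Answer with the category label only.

carbon steel: temperature factor f = +0.150·(-5.2) = -0.7800
  SO₂ term: 1.77·101.8^0.52·exp(0.02·54-0.7800) = 26.44
  Sd branch = 0.102·Sd^0.62·e^(0.033·RH+0.04·T) = 40.39 μm/a
  sum: 26.44 + 40.39 → r_corr = 66.83 μm/a
66.8 μm/a falls in (50, 80] for carbon steel → category C4

C4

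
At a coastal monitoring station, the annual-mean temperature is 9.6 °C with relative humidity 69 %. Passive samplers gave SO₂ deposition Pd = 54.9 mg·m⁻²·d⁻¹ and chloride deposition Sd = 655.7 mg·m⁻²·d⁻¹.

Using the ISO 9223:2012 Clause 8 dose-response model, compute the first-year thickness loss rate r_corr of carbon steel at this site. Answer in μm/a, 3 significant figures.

r_corr = 135 μm/a

carbon steel: temperature factor f = +0.150·(-0.4) = -0.0600
  SO₂ term: 1.77·54.9^0.52·exp(0.02·69-0.0600) = 53.19
  Sd branch = 0.102·Sd^0.62·e^(0.033·RH+0.04·T) = 81.4 μm/a
  sum: 53.19 + 81.4 → r_corr = 134.6 μm/a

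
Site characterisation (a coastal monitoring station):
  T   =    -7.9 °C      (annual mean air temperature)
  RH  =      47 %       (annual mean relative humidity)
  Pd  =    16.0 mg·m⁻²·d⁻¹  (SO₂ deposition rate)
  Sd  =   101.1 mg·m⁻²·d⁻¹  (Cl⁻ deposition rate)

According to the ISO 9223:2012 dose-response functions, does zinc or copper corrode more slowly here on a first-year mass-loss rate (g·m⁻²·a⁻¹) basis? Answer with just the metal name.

zinc: f(T) = +0.038·(T−10) [T≤10 °C] = -0.6802
  SO₂ term: 0.0129·16.0^0.44·exp(0.046·47-0.6802) = 0.1923
  Cl⁻ term: 0.0175·101.1^0.57·exp(0.008·47+0.085·-7.9) = 0.1809
  r_corr = 0.1923 + 0.1809 = 0.3732 μm/a
  mass loss = 0.3732 μm/a × 7.14 g/cm³ = 2.664 g·m⁻²·a⁻¹
copper: f(T) = +0.126·(T−10) [T≤10 °C] = -2.2554
  SO₂ term: 0.0053·16.0^0.26·exp(0.059·47-2.2554) = 0.01829
  Cl⁻ term: 0.01025·101.1^0.27·exp(0.036·47+0.049·-7.9) = 0.1314
  r_corr = 0.01829 + 0.1314 = 0.1497 μm/a
  mass loss = 0.1497 μm/a × 8.96 g/cm³ = 1.342 g·m⁻²·a⁻¹
Ordering by g·m⁻²·a⁻¹: zinc (2.66) > copper (1.34)

copper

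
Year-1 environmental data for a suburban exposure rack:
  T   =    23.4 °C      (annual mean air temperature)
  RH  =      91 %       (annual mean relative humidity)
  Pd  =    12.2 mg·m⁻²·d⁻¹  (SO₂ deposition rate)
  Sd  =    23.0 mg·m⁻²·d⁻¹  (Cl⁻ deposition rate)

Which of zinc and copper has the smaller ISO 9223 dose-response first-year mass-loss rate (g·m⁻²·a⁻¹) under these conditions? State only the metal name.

zinc: T>10 °C ⇒ hinge -0.071·(23.4−10) = -0.9514
  SO₂ term: 0.0129·12.2^0.44·exp(0.046·91-0.9514) = 0.9848
  Cl⁻ term: 0.0175·23.0^0.57·exp(0.008·91+0.085·23.4) = 1.582
  r_corr = 0.9848 + 1.582 = 2.567 μm/a
  mass loss = 2.567 μm/a × 7.14 g/cm³ = 18.33 g·m⁻²·a⁻¹
copper: f(T) = -0.080·(T−10) [T>10 °C] = -1.0720
  Pd branch = 0.0053·Pd^0.26·e^(0.059·RH+f) = 0.7463 μm/a
  Cl⁻ term: 0.01025·23.0^0.27·exp(0.036·91+0.049·23.4) = 1.991
  r_corr = 0.7463 + 1.991 = 2.737 μm/a
  mass loss = 2.737 μm/a × 8.96 g/cm³ = 24.53 g·m⁻²·a⁻¹
Ordering by g·m⁻²·a⁻¹: copper (24.5) > zinc (18.3)

zinc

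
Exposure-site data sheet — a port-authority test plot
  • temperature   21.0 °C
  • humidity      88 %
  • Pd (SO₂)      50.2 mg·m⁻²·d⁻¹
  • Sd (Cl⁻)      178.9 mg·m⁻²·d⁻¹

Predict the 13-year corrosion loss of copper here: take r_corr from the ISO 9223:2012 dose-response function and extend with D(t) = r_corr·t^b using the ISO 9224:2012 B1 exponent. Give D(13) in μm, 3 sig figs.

copper: f(T) = -0.080·(T−10) [T>10 °C] = -0.8800
  SO₂ term: 0.0053·50.2^0.26·exp(0.059·88-0.8800) = 1.094
  Sd branch = 0.01025·Sd^0.27·e^(0.036·RH+0.049·T) = 2.765 μm/a
  sum: 1.094 + 2.765 → r_corr = 3.859 μm/a
Power-law: D(13) = r_corr · 13^0.667
  D(13) = 3.859 × 13^0.667 = 3.859 × 5.534 = 21.35 μm

D(13) = 21.4 μm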